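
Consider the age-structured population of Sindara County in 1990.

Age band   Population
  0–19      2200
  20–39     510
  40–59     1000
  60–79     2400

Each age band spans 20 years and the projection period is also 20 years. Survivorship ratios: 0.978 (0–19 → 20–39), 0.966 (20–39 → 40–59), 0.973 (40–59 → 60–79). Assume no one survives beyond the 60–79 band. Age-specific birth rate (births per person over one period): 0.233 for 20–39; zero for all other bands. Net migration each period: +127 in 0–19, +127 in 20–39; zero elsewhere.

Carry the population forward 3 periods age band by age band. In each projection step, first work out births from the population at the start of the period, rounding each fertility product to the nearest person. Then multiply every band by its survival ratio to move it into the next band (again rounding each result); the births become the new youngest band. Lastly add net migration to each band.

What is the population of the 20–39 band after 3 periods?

[period 1]
Births: 510 × 0.233 = 119
20–39: 2200 × 0.978 = 2152
40–59: 510 × 0.966 = 493
60–79: 1000 × 0.973 = 973
Net migration: 0–19 + 127 → 246; 20–39 + 127 → 2279
Giving 246 / 2279 / 493 / 973.
[period 2]
Births: 2279 × 0.233 = 531
20–39: 246 × 0.978 = 241
40–59: 2279 × 0.966 = 2202
60–79: 493 × 0.973 = 480
Net migration: 0–19 + 127 → 658; 20–39 + 127 → 368
Giving 658 / 368 / 2202 / 480.
[period 3]
Births: 368 × 0.233 = 86
20–39: 658 × 0.978 = 644
40–59: 368 × 0.966 = 355
60–79: 2202 × 0.973 = 2143
Net migration: 0–19 + 127 → 213; 20–39 + 127 → 771
Giving 213 / 771 / 355 / 2143.

771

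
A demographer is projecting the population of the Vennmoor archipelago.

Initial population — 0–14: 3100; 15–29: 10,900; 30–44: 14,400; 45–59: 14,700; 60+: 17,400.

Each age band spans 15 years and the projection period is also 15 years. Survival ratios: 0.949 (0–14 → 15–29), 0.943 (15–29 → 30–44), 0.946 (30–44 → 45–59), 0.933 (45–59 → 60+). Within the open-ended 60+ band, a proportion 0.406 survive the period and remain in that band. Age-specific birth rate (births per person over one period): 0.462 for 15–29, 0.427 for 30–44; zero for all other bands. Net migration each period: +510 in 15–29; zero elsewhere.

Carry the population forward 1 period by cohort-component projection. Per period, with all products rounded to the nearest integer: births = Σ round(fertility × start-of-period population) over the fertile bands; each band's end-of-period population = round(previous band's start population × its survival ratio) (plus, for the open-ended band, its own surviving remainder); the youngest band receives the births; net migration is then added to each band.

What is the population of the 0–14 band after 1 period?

(Bands numbered youngest = 1 to oldest = 5.)
After projecting period 1:
Births: 10900 × 0.462 = 5036  |  14400 × 0.427 = 6149 — total 11185
Band 2: 3100 × 0.949 = 2942
Band 3: 10900 × 0.943 = 10279
Band 4: 14400 × 0.946 = 13622
Band 5: 14700 × 0.933 + 17400 × 0.406 = 13715 + 7064 = 20779
Net migration: Band 2 + 510 → 3452
Population now: 0–14=11185, 15–29=3452, 30–44=10279, 45–59=13622, 60+=20779

11185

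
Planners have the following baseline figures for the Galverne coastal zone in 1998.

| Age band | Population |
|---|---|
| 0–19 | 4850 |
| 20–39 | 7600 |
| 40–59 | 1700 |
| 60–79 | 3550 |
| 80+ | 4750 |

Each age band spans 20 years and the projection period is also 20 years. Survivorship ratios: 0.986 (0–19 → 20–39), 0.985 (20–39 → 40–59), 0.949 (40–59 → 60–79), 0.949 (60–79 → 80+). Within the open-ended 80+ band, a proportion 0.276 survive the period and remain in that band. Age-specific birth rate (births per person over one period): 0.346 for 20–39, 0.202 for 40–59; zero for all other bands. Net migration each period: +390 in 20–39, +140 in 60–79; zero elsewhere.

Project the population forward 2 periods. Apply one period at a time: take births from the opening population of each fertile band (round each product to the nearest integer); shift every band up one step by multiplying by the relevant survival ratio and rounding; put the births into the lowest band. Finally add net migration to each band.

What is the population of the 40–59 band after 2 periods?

(Groups numbered youngest = 1 to oldest = 5.)
After projecting period 1:
Births: 7600 × 0.346 = 2630, 1700 × 0.202 = 343 → total 2973
Group 2: 4850 × 0.986 = 4782
Group 3: 7600 × 0.985 = 7486
Group 4: 1700 × 0.949 = 1613
Group 5: 3550 × 0.949 + 4750 × 0.276 = 3369 + 1311 = 4680
Net migration: Group 2 + 390 → 5172; Group 4 + 140 → 1753
Giving 2973 / 5172 / 7486 / 1753 / 4680.
After projecting period 2:
Births: 5172 × 0.346 = 1790, 7486 × 0.202 = 1512 → total 3302
Group 2: 2973 × 0.986 = 2931
Group 3: 5172 × 0.985 = 5094
Group 4: 7486 × 0.949 = 7104
Group 5: 1753 × 0.949 + 4680 × 0.276 = 1664 + 1292 = 2956
Net migration: Group 2 + 390 → 3321; Group 4 + 140 → 7244
Giving 3302 / 3321 / 5094 / 7244 / 2956.

5094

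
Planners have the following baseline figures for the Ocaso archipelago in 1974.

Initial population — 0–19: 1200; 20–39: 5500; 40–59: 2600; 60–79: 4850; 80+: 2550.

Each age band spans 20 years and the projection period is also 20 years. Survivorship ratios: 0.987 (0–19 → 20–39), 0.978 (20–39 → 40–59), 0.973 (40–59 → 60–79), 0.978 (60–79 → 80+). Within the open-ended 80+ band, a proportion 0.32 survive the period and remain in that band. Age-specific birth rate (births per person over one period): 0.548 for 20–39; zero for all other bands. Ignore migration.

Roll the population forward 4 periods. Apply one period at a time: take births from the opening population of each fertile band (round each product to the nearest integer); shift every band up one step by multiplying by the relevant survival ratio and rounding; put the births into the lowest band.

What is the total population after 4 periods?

8594

Call the groups 1 to 5, youngest first.
After projecting period 1:
Births: 5500 * 0.548 = 3014
Group 2: 1200 * 0.987 = 1184
Group 3: 5500 * 0.978 = 5379
Group 4: 2600 * 0.973 = 2530
Group 5: 4850 * 0.978 + 2550 * 0.32 = 4743 + 816 = 5559
Giving 3014 / 1184 / 5379 / 2530 / 5559.
After projecting period 2:
Births: 1184 * 0.548 = 649
Group 2: 3014 * 0.987 = 2975
Group 3: 1184 * 0.978 = 1158
Group 4: 5379 * 0.973 = 5234
Group 5: 2530 * 0.978 + 5559 * 0.32 = 2474 + 1779 = 4253
Giving 649 / 2975 / 1158 / 5234 / 4253.
After projecting period 3:
Births: 2975 * 0.548 = 1630
Group 2: 649 * 0.987 = 641
Group 3: 2975 * 0.978 = 2910
Group 4: 1158 * 0.973 = 1127
Group 5: 5234 * 0.978 + 4253 * 0.32 = 5119 + 1361 = 6480
Giving 1630 / 641 / 2910 / 1127 / 6480.
After projecting period 4:
Births: 641 * 0.548 = 351
Group 2: 1630 * 0.987 = 1609
Group 3: 641 * 0.978 = 627
Group 4: 2910 * 0.973 = 2831
Group 5: 1127 * 0.978 + 6480 * 0.32 = 1102 + 2074 = 3176
Giving 351 / 1609 / 627 / 2831 / 3176.
Total after period 4: 351 + 1609 + 627 + 2831 + 3176 = 8594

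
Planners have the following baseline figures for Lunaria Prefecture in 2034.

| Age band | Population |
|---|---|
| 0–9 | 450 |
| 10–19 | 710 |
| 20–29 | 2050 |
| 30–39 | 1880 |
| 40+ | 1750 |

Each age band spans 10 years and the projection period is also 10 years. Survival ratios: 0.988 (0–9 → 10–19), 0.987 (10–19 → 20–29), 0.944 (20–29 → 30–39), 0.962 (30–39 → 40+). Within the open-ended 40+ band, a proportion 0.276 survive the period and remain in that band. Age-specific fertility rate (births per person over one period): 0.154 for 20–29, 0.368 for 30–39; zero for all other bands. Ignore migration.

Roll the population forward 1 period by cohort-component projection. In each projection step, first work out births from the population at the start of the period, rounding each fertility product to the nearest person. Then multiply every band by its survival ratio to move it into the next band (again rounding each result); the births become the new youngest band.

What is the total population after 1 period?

Period 1:
Births: 2050 × 0.154 = 316 ; 1880 × 0.368 = 692 → 1008
10–19: 450 × 0.988 = 445
20–29: 710 × 0.987 = 701
30–39: 2050 × 0.944 = 1935
40+: 1880 × 0.962 + 1750 × 0.276 = 1809 + 483 = 2292
→ [1008, 445, 701, 1935, 2292]
Total after period 1: 1008 + 445 + 701 + 1935 + 2292 = 6381

6381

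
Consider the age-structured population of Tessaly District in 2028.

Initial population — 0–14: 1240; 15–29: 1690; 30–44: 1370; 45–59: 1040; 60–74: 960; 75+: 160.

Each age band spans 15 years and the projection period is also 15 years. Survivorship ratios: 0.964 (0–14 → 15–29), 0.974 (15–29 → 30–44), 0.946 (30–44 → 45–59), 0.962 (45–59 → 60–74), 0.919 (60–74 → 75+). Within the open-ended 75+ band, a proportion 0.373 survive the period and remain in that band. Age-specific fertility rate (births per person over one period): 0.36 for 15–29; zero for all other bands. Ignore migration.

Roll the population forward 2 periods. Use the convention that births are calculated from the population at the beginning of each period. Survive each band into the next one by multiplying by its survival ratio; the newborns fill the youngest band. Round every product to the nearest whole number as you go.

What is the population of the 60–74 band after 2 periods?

Call the groups 1 to 6, youngest first.
Period 1:
Births: 1690 × 0.36 = 608
Group 2: 1240 × 0.964 = 1195
Group 3: 1690 × 0.974 = 1646
Group 4: 1370 × 0.946 = 1296
Group 5: 1040 × 0.962 = 1000
Group 6: 960 × 0.919 + 160 × 0.373 = 882 + 60 = 942
End of period: [608, 1195, 1646, 1296, 1000, 942]
Period 2:
Births: 1195 × 0.36 = 430
Group 2: 608 × 0.964 = 586
Group 3: 1195 × 0.974 = 1164
Group 4: 1646 × 0.946 = 1557
Group 5: 1296 × 0.962 = 1247
Group 6: 1000 × 0.919 + 942 × 0.373 = 919 + 351 = 1270
End of period: [430, 586, 1164, 1557, 1247, 1270]

1247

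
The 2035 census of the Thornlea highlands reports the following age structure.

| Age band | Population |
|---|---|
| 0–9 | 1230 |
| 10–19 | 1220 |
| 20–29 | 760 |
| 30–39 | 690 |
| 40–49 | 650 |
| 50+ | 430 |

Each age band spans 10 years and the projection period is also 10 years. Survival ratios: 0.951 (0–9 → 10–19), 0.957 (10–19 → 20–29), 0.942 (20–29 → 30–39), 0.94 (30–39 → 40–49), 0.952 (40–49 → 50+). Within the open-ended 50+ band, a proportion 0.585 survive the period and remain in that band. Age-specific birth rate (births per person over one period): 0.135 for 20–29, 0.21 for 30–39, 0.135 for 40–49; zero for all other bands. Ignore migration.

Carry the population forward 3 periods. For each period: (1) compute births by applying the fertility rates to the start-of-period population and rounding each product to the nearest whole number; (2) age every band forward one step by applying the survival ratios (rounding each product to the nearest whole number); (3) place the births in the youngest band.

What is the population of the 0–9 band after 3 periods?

Period 1.
Births: 760 × 0.135 = 103, 690 × 0.21 = 145, 650 × 0.135 = 88 ⇒ total 336
10–19: 1230 × 0.951 = 1170
20–29: 1220 × 0.957 = 1168
30–39: 760 × 0.942 = 716
40–49: 690 × 0.94 = 649
50+: 650 × 0.952 + 430 × 0.585 = 619 + 252 = 871
Giving 336 / 1170 / 1168 / 716 / 649 / 871.
Period 2.
Births: 1168 × 0.135 = 158, 716 × 0.21 = 150, 649 × 0.135 = 88 ⇒ total 396
10–19: 336 × 0.951 = 320
20–29: 1170 × 0.957 = 1120
30–39: 1168 × 0.942 = 1100
40–49: 716 × 0.94 = 673
50+: 649 × 0.952 + 871 × 0.585 = 618 + 510 = 1128
Giving 396 / 320 / 1120 / 1100 / 673 / 1128.
Period 3.
Births: 1120 × 0.135 = 151, 1100 × 0.21 = 231, 673 × 0.135 = 91 ⇒ total 473
10–19: 396 × 0.951 = 377
20–29: 320 × 0.957 = 306
30–39: 1120 × 0.942 = 1055
40–49: 1100 × 0.94 = 1034
50+: 673 × 0.952 + 1128 × 0.585 = 641 + 660 = 1301
Giving 473 / 377 / 306 / 1055 / 1034 / 1301.

473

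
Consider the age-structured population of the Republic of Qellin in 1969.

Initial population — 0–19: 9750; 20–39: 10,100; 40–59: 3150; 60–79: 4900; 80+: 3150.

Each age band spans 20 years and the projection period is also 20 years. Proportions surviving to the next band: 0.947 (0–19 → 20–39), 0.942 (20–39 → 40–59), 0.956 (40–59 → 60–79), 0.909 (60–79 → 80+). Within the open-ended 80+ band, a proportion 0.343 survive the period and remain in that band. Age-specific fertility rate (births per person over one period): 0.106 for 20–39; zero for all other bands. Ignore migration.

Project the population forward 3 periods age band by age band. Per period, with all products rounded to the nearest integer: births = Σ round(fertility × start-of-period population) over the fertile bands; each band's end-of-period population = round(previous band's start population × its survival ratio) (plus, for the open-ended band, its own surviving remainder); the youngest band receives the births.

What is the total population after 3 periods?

20160

After projecting period 1:
Births: 10100 × 0.106 = 1071
20–39: 9750 × 0.947 = 9233
40–59: 10100 × 0.942 = 9514
60–79: 3150 × 0.956 = 3011
80+: 4900 × 0.909 + 3150 × 0.343 = 4454 + 1080 = 5534
Giving 1071 / 9233 / 9514 / 3011 / 5534.
After projecting period 2:
Births: 9233 × 0.106 = 979
20–39: 1071 × 0.947 = 1014
40–59: 9233 × 0.942 = 8697
60–79: 9514 × 0.956 = 9095
80+: 3011 × 0.909 + 5534 × 0.343 = 2737 + 1898 = 4635
Giving 979 / 1014 / 8697 / 9095 / 4635.
After projecting period 3:
Births: 1014 × 0.106 = 107
20–39: 979 × 0.947 = 927
40–59: 1014 × 0.942 = 955
60–79: 8697 × 0.956 = 8314
80+: 9095 × 0.909 + 4635 × 0.343 = 8267 + 1590 = 9857
Giving 107 / 927 / 955 / 8314 / 9857.
Total after period 3: 107 + 927 + 955 + 8314 + 9857 = 20160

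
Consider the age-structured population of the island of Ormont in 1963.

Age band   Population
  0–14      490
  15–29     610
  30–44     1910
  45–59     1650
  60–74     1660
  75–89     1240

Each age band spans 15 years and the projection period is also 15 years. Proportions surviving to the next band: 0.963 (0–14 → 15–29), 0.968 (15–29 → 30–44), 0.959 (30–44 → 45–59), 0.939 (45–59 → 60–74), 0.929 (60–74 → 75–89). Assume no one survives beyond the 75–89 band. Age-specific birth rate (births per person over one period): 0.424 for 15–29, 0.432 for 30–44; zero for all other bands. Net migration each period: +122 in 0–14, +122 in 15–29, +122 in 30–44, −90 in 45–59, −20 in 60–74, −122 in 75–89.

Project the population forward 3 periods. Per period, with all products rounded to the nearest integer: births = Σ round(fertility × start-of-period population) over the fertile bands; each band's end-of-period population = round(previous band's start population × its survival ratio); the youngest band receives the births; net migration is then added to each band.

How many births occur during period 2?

560

Call the groups 1 to 6, youngest first.
— Period 1 —
Births: 610 × 0.424 = 259 ; 1910 × 0.432 = 825 → 1084
Group 2: 490 × 0.963 = 472
Group 3: 610 × 0.968 = 590
Group 4: 1910 × 0.959 = 1832
Group 5: 1650 × 0.939 = 1549
Group 6: 1660 × 0.929 = 1542
Net migration: Group 1 + 122 → 1206; Group 2 + 122 → 594; Group 3 + 122 → 712; Group 4 − 90 → 1742; Group 5 − 20 → 1529; Group 6 − 122 → 1420
Population now: 0–14=1206, 15–29=594, 30–44=712, 45–59=1742, 60–74=1529, 75–89=1420
— Period 2 —
Births: 594 × 0.424 = 252 ; 712 × 0.432 = 308 → 560
Group 2: 1206 × 0.963 = 1161
Group 3: 594 × 0.968 = 575
Group 4: 712 × 0.959 = 683
Group 5: 1742 × 0.939 = 1636
Group 6: 1529 × 0.929 = 1420
Net migration: Group 1 + 122 → 682; Group 2 + 122 → 1283; Group 3 + 122 → 697; Group 4 − 90 → 593; Group 5 − 20 → 1616; Group 6 − 122 → 1298
Population now: 0–14=682, 15–29=1283, 30–44=697, 45–59=593, 60–74=1616, 75–89=1298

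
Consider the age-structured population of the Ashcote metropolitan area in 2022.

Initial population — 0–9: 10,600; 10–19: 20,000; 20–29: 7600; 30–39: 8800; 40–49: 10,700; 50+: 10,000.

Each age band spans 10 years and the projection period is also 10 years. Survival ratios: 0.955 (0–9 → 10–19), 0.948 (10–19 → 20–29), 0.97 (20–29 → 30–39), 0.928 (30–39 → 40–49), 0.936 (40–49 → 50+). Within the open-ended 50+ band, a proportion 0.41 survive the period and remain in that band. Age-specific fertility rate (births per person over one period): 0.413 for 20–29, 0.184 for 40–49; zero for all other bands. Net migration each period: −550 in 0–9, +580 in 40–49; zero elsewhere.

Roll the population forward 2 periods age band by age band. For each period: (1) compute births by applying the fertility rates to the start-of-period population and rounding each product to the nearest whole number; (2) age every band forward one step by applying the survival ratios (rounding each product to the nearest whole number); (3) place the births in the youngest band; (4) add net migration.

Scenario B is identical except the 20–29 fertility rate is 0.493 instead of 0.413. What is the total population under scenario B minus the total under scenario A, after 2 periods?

(Bands numbered youngest = 1 to oldest = 6.)
— Period 1 —
Births: 7600 × 0.413 = 3139  |  10700 × 0.184 = 1969 — total 5108
Band 2: 10600 × 0.955 = 10123
Band 3: 20000 × 0.948 = 18960
Band 4: 7600 × 0.97 = 7372
Band 5: 8800 × 0.928 = 8166
Band 6: 10700 × 0.936 + 10000 × 0.41 = 10015 + 4100 = 14115
Net migration: Band 1 − 550 → 4558; Band 5 + 580 → 8746
→ [4558, 10123, 18960, 7372, 8746, 14115]
— Period 2 —
Births: 18960 × 0.413 = 7830  |  8746 × 0.184 = 1609 — total 9439
Band 2: 4558 × 0.955 = 4353
Band 3: 10123 × 0.948 = 9597
Band 4: 18960 × 0.97 = 18391
Band 5: 7372 × 0.928 = 6841
Band 6: 8746 × 0.936 + 14115 × 0.41 = 8186 + 5787 = 13973
Net migration: Band 1 − 550 → 8889; Band 5 + 580 → 7421
→ [8889, 4353, 9597, 18391, 7421, 13973]
Scenario A total after 2 periods: 62624
Scenario B projection —
— Period 1 —
Births: 7600 × 0.493 = 3747  |  10700 × 0.184 = 1969 — total 5716
Band 2: 10600 × 0.955 = 10123
Band 3: 20000 × 0.948 = 18960
Band 4: 7600 × 0.97 = 7372
Band 5: 8800 × 0.928 = 8166
Band 6: 10700 × 0.936 + 10000 × 0.41 = 10015 + 4100 = 14115
Net migration: Band 1 − 550 → 5166; Band 5 + 580 → 8746
→ [5166, 10123, 18960, 7372, 8746, 14115]
— Period 2 —
Births: 18960 × 0.493 = 9347  |  8746 × 0.184 = 1609 — total 10956
Band 2: 5166 × 0.955 = 4934
Band 3: 10123 × 0.948 = 9597
Band 4: 18960 × 0.97 = 18391
Band 5: 7372 × 0.928 = 6841
Band 6: 8746 × 0.936 + 14115 × 0.41 = 8186 + 5787 = 13973
Net migration: Band 1 − 550 → 10406; Band 5 + 580 → 7421
→ [10406, 4934, 9597, 18391, 7421, 13973]
Scenario B total after 2 periods: 64722
Difference B − A = 64722 − 62624 = 2098

2098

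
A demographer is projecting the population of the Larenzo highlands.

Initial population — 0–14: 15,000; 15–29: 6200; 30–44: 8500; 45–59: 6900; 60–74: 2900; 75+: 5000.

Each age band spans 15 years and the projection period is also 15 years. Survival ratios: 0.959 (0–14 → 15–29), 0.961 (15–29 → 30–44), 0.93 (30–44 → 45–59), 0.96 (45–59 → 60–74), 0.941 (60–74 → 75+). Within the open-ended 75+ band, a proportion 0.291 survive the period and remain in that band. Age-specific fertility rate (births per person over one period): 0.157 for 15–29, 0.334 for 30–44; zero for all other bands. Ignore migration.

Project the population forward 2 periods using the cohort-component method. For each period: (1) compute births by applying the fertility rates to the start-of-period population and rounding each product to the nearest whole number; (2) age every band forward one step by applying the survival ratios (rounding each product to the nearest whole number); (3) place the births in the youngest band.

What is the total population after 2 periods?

42309

(Groups numbered youngest = 1 to oldest = 6.)
Period 1:
Births: 6200 × 0.157 = 973 ; 8500 × 0.334 = 2839 ⇒ total 3812
Group 2: 15000 × 0.959 = 14385
Group 3: 6200 × 0.961 = 5958
Group 4: 8500 × 0.93 = 7905
Group 5: 6900 × 0.96 = 6624
Group 6: 2900 × 0.941 + 5000 × 0.291 = 2729 + 1455 = 4184
End of period: [3812, 14385, 5958, 7905, 6624, 4184]
Period 2:
Births: 14385 × 0.157 = 2258 ; 5958 × 0.334 = 1990 ⇒ total 4248
Group 2: 3812 × 0.959 = 3656
Group 3: 14385 × 0.961 = 13824
Group 4: 5958 × 0.93 = 5541
Group 5: 7905 × 0.96 = 7589
Group 6: 6624 × 0.941 + 4184 × 0.291 = 6233 + 1218 = 7451
End of period: [4248, 3656, 13824, 5541, 7589, 7451]
Total after period 2: 4248 + 3656 + 13824 + 5541 + 7589 + 7451 = 42309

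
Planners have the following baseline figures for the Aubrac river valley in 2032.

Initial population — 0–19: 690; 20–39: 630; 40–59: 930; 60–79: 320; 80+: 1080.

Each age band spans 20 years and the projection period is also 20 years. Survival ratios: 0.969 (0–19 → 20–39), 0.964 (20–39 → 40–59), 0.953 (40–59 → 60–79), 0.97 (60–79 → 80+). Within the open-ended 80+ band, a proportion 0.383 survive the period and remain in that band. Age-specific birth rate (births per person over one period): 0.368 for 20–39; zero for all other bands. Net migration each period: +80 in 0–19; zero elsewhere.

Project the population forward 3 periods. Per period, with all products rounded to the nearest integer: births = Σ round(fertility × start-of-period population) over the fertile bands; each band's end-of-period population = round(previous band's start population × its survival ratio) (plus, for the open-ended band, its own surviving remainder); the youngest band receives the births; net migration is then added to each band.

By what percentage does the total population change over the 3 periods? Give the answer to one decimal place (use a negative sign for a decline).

-34.0

Period 1:
Births: 630 × 0.368 = 232
20–39: 690 × 0.969 = 669
40–59: 630 × 0.964 = 607
60–79: 930 × 0.953 = 886
80+: 320 × 0.97 + 1080 × 0.383 = 310 + 414 = 724
Net migration: 0–19 + 80 → 312
→ [312, 669, 607, 886, 724]
Period 2:
Births: 669 × 0.368 = 246
20–39: 312 × 0.969 = 302
40–59: 669 × 0.964 = 645
60–79: 607 × 0.953 = 578
80+: 886 × 0.97 + 724 × 0.383 = 859 + 277 = 1136
Net migration: 0–19 + 80 → 326
→ [326, 302, 645, 578, 1136]
Period 3:
Births: 302 × 0.368 = 111
20–39: 326 × 0.969 = 316
40–59: 302 × 0.964 = 291
60–79: 645 × 0.953 = 615
80+: 578 × 0.97 + 1136 × 0.383 = 561 + 435 = 996
Net migration: 0–19 + 80 → 191
→ [191, 316, 291, 615, 996]
Total: 3650 → 2409; change = -1241; percentage change = -34.0%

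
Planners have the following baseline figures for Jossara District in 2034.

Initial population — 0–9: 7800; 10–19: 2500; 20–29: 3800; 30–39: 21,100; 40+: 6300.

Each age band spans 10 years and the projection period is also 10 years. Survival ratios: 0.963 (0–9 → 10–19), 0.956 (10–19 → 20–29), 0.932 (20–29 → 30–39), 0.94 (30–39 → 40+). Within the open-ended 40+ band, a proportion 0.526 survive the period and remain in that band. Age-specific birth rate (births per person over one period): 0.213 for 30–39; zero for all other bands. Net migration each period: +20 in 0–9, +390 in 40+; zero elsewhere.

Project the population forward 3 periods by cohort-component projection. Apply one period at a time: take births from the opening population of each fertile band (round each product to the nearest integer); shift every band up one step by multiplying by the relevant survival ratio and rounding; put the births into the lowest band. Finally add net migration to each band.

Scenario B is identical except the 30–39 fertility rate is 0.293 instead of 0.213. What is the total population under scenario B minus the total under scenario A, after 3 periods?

Numbering the bands 1..5 from youngest to oldest:
After projecting period 1:
Births: 21100 * 0.213 = 4494
Band 2: 7800 * 0.963 = 7511
Band 3: 2500 * 0.956 = 2390
Band 4: 3800 * 0.932 = 3542
Band 5: 21100 * 0.94 + 6300 * 0.526 = 19834 + 3314 = 23148
Net migration: Band 1 + 20 → 4514; Band 5 + 390 → 23538
Giving 4514 / 7511 / 2390 / 3542 / 23538.
After projecting period 2:
Births: 3542 * 0.213 = 754
Band 2: 4514 * 0.963 = 4347
Band 3: 7511 * 0.956 = 7181
Band 4: 2390 * 0.932 = 2227
Band 5: 3542 * 0.94 + 23538 * 0.526 = 3329 + 12381 = 15710
Net migration: Band 1 + 20 → 774; Band 5 + 390 → 16100
Giving 774 / 4347 / 7181 / 2227 / 16100.
After projecting period 3:
Births: 2227 * 0.213 = 474
Band 2: 774 * 0.963 = 745
Band 3: 4347 * 0.956 = 4156
Band 4: 7181 * 0.932 = 6693
Band 5: 2227 * 0.94 + 16100 * 0.526 = 2093 + 8469 = 10562
Net migration: Band 1 + 20 → 494; Band 5 + 390 → 10952
Giving 494 / 745 / 4156 / 6693 / 10952.
Scenario A total after 3 periods: 23040
Scenario B projection —
After projecting period 1:
Births: 21100 * 0.293 = 6182
Band 2: 7800 * 0.963 = 7511
Band 3: 2500 * 0.956 = 2390
Band 4: 3800 * 0.932 = 3542
Band 5: 21100 * 0.94 + 6300 * 0.526 = 19834 + 3314 = 23148
Net migration: Band 1 + 20 → 6202; Band 5 + 390 → 23538
Giving 6202 / 7511 / 2390 / 3542 / 23538.
After projecting period 2:
Births: 3542 * 0.293 = 1038
Band 2: 6202 * 0.963 = 5973
Band 3: 7511 * 0.956 = 7181
Band 4: 2390 * 0.932 = 2227
Band 5: 3542 * 0.94 + 23538 * 0.526 = 3329 + 12381 = 15710
Net migration: Band 1 + 20 → 1058; Band 5 + 390 → 16100
Giving 1058 / 5973 / 7181 / 2227 / 16100.
After projecting period 3:
Births: 2227 * 0.293 = 653
Band 2: 1058 * 0.963 = 1019
Band 3: 5973 * 0.956 = 5710
Band 4: 7181 * 0.932 = 6693
Band 5: 2227 * 0.94 + 16100 * 0.526 = 2093 + 8469 = 10562
Net migration: Band 1 + 20 → 673; Band 5 + 390 → 10952
Giving 673 / 1019 / 5710 / 6693 / 10952.
Scenario B total after 3 periods: 25047
Difference B − A = 25047 − 23040 = 2007

2007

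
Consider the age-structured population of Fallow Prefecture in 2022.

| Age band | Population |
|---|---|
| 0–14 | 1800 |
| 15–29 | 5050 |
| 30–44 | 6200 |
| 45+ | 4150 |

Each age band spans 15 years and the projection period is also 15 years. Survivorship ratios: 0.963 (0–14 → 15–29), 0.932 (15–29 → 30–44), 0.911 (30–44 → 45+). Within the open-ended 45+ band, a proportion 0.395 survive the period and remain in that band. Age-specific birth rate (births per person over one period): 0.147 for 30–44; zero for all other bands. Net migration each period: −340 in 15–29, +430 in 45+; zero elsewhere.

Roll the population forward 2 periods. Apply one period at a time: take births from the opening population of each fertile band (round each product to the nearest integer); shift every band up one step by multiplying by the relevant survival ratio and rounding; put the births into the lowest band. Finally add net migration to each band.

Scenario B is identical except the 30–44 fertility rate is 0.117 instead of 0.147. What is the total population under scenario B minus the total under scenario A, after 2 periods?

Call the bands 1 to 4, youngest first.
[period 1]
Births: 6200 × 0.147 = 911
Band 2: 1800 × 0.963 = 1733
Band 3: 5050 × 0.932 = 4707
Band 4: 6200 × 0.911 + 4150 × 0.395 = 5648 + 1639 = 7287
Net migration: Band 2 − 340 → 1393; Band 4 + 430 → 7717
Population now: 0–14=911, 15–29=1393, 30–44=4707, 45+=7717
[period 2]
Births: 4707 × 0.147 = 692
Band 2: 911 × 0.963 = 877
Band 3: 1393 × 0.932 = 1298
Band 4: 4707 × 0.911 + 7717 × 0.395 = 4288 + 3048 = 7336
Net migration: Band 2 − 340 → 537; Band 4 + 430 → 7766
Population now: 0–14=692, 15–29=537, 30–44=1298, 45+=7766
Scenario A total after 2 periods: 10293
Scenario B projection —
[period 1]
Births: 6200 × 0.117 = 725
Band 2: 1800 × 0.963 = 1733
Band 3: 5050 × 0.932 = 4707
Band 4: 6200 × 0.911 + 4150 × 0.395 = 5648 + 1639 = 7287
Net migration: Band 2 − 340 → 1393; Band 4 + 430 → 7717
Population now: 0–14=725, 15–29=1393, 30–44=4707, 45+=7717
[period 2]
Births: 4707 × 0.117 = 551
Band 2: 725 × 0.963 = 698
Band 3: 1393 × 0.932 = 1298
Band 4: 4707 × 0.911 + 7717 × 0.395 = 4288 + 3048 = 7336
Net migration: Band 2 − 340 → 358; Band 4 + 430 → 7766
Population now: 0–14=551, 15–29=358, 30–44=1298, 45+=7766
Scenario B total after 2 periods: 9973
Difference B − A = 9973 − 10293 = -320

-320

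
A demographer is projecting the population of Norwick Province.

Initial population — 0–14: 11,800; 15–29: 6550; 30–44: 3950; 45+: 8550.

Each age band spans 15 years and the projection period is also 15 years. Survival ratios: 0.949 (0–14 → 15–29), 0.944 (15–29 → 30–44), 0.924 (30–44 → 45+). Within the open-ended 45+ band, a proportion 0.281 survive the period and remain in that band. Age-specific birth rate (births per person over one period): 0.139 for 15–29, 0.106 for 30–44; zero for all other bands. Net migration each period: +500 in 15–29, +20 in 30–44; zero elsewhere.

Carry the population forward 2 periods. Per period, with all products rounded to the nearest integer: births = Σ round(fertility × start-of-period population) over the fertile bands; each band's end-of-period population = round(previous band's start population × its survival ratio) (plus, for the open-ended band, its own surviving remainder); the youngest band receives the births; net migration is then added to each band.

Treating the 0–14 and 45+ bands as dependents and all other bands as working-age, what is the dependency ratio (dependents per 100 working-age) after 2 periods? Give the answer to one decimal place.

75.8

Period 1:
Births: 6550 * 0.139 = 910  |  3950 * 0.106 = 419 — total 1329
15–29: 11800 * 0.949 = 11198
30–44: 6550 * 0.944 = 6183
45+: 3950 * 0.924 + 8550 * 0.281 = 3650 + 2403 = 6053
Net migration: 15–29 + 500 → 11698; 30–44 + 20 → 6203
→ [1329, 11698, 6203, 6053]
Period 2:
Births: 11698 * 0.139 = 1626  |  6203 * 0.106 = 658 — total 2284
15–29: 1329 * 0.949 = 1261
30–44: 11698 * 0.944 = 11043
45+: 6203 * 0.924 + 6053 * 0.281 = 5732 + 1701 = 7433
Net migration: 15–29 + 500 → 1761; 30–44 + 20 → 11063
→ [2284, 1761, 11063, 7433]
Dependents (band 0–14 + band 45+) = 2284 + 7433 = 9717; working-age = 12824; ratio = 9717/12824 × 100 = 75.8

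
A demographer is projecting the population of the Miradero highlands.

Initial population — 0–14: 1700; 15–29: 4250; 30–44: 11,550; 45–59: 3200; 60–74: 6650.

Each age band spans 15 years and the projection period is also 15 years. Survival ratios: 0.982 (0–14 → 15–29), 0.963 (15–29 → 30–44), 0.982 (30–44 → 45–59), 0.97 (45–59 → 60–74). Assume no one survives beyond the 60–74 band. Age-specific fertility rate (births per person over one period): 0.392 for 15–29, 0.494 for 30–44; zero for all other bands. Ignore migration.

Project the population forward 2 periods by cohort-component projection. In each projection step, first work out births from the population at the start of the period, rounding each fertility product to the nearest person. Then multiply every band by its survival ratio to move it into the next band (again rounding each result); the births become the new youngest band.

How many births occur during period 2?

2676

(Bands numbered youngest = 1 to oldest = 5.)
Period 1:
Births: 4250 × 0.392 = 1666 ; 11550 × 0.494 = 5706 → total 7372
Band 2: 1700 × 0.982 = 1669
Band 3: 4250 × 0.963 = 4093
Band 4: 11550 × 0.982 = 11342
Band 5: 3200 × 0.97 = 3104
End of period: [7372, 1669, 4093, 11342, 3104]
Period 2:
Births: 1669 × 0.392 = 654 ; 4093 × 0.494 = 2022 → total 2676
Band 2: 7372 × 0.982 = 7239
Band 3: 1669 × 0.963 = 1607
Band 4: 4093 × 0.982 = 4019
Band 5: 11342 × 0.97 = 11002
End of period: [2676, 7239, 1607, 4019, 11002]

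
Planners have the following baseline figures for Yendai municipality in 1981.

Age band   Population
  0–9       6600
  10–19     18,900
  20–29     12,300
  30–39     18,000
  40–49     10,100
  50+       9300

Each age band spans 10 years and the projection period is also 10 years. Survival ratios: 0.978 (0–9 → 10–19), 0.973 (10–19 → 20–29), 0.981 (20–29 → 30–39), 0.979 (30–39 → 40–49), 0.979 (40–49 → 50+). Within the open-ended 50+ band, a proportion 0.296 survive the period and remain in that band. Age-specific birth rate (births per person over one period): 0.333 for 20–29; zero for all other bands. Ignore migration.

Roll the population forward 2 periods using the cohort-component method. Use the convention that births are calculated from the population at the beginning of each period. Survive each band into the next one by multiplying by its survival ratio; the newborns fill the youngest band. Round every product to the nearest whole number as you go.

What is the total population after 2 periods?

67259

After projecting period 1:
Births: 12300 × 0.333 = 4096
10–19: 6600 × 0.978 = 6455
20–29: 18900 × 0.973 = 18390
30–39: 12300 × 0.981 = 12066
40–49: 18000 × 0.979 = 17622
50+: 10100 × 0.979 + 9300 × 0.296 = 9888 + 2753 = 12641
Giving 4096 / 6455 / 18390 / 12066 / 17622 / 12641.
After projecting period 2:
Births: 18390 × 0.333 = 6124
10–19: 4096 × 0.978 = 4006
20–29: 6455 × 0.973 = 6281
30–39: 18390 × 0.981 = 18041
40–49: 12066 × 0.979 = 11813
50+: 17622 × 0.979 + 12641 × 0.296 = 17252 + 3742 = 20994
Giving 6124 / 4006 / 6281 / 18041 / 11813 / 20994.
Total after period 2: 6124 + 4006 + 6281 + 18041 + 11813 + 20994 = 67259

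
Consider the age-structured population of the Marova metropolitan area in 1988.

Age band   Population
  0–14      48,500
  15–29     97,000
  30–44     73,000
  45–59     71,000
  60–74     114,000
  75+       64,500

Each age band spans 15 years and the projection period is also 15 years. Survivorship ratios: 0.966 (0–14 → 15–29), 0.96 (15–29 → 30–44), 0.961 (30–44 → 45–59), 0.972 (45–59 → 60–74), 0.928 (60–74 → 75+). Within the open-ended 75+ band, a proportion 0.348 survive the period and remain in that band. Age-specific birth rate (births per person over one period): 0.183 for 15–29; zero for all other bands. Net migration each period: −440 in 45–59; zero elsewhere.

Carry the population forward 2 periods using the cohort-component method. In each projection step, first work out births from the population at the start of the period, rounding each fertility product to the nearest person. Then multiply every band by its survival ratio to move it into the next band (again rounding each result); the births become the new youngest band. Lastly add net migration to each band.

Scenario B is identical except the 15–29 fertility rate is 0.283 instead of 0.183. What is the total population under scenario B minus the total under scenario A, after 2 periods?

14056

Let group 1 be 0–14 through group 6 = 75+.
After projecting period 1:
Births: 97000 × 0.183 = 17751
Group 2: 48500 × 0.966 = 46851
Group 3: 97000 × 0.96 = 93120
Group 4: 73000 × 0.961 = 70153
Group 5: 71000 × 0.972 = 69012
Group 6: 114000 × 0.928 + 64500 × 0.348 = 105792 + 22446 = 128238
Net migration: Group 4 − 440 → 69713
Population now: 0–14=17751, 15–29=46851, 30–44=93120, 45–59=69713, 60–74=69012, 75+=128238
After projecting period 2:
Births: 46851 × 0.183 = 8574
Group 2: 17751 × 0.966 = 17147
Group 3: 46851 × 0.96 = 44977
Group 4: 93120 × 0.961 = 89488
Group 5: 69713 × 0.972 = 67761
Group 6: 69012 × 0.928 + 128238 × 0.348 = 64043 + 44627 = 108670
Net migration: Group 4 − 440 → 89048
Population now: 0–14=8574, 15–29=17147, 30–44=44977, 45–59=89048, 60–74=67761, 75+=108670
Scenario A total after 2 periods: 336177
Scenario B projection —
After projecting period 1:
Births: 97000 × 0.283 = 27451
Group 2: 48500 × 0.966 = 46851
Group 3: 97000 × 0.96 = 93120
Group 4: 73000 × 0.961 = 70153
Group 5: 71000 × 0.972 = 69012
Group 6: 114000 × 0.928 + 64500 × 0.348 = 105792 + 22446 = 128238
Net migration: Group 4 − 440 → 69713
Population now: 0–14=27451, 15–29=46851, 30–44=93120, 45–59=69713, 60–74=69012, 75+=128238
After projecting period 2:
Births: 46851 × 0.283 = 13259
Group 2: 27451 × 0.966 = 26518
Group 3: 46851 × 0.96 = 44977
Group 4: 93120 × 0.961 = 89488
Group 5: 69713 × 0.972 = 67761
Group 6: 69012 × 0.928 + 128238 × 0.348 = 64043 + 44627 = 108670
Net migration: Group 4 − 440 → 89048
Population now: 0–14=13259, 15–29=26518, 30–44=44977, 45–59=89048, 60–74=67761, 75+=108670
Scenario B total after 2 periods: 350233
Difference B − A = 350233 − 336177 = 14056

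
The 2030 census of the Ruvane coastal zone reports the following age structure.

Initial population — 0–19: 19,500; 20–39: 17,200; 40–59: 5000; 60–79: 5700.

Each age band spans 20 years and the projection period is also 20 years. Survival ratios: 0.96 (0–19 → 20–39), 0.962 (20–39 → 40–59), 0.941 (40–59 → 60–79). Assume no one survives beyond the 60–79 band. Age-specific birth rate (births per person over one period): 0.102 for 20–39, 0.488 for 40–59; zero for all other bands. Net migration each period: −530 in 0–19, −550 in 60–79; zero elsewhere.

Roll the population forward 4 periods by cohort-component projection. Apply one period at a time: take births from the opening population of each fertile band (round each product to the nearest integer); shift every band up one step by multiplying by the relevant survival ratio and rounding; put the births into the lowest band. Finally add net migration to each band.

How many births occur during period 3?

9147

Let band 1 be 0–19 through band 4 = 60–79.
Period 1:
Births: 17200 * 0.102 = 1754, 5000 * 0.488 = 2440 ⇒ total 4194
Band 2: 19500 * 0.96 = 18720
Band 3: 17200 * 0.962 = 16546
Band 4: 5000 * 0.941 = 4705
Net migration: Band 1 − 530 → 3664; Band 4 − 550 → 4155
Giving 3664 / 18720 / 16546 / 4155.
Period 2:
Births: 18720 * 0.102 = 1909, 16546 * 0.488 = 8074 ⇒ total 9983
Band 2: 3664 * 0.96 = 3517
Band 3: 18720 * 0.962 = 18009
Band 4: 16546 * 0.941 = 15570
Net migration: Band 1 − 530 → 9453; Band 4 − 550 → 15020
Giving 9453 / 3517 / 18009 / 15020.
Period 3:
Births: 3517 * 0.102 = 359, 18009 * 0.488 = 8788 ⇒ total 9147
Band 2: 9453 * 0.96 = 9075
Band 3: 3517 * 0.962 = 3383
Band 4: 18009 * 0.941 = 16946
Net migration: Band 1 − 530 → 8617; Band 4 − 550 → 16396
Giving 8617 / 9075 / 3383 / 16396.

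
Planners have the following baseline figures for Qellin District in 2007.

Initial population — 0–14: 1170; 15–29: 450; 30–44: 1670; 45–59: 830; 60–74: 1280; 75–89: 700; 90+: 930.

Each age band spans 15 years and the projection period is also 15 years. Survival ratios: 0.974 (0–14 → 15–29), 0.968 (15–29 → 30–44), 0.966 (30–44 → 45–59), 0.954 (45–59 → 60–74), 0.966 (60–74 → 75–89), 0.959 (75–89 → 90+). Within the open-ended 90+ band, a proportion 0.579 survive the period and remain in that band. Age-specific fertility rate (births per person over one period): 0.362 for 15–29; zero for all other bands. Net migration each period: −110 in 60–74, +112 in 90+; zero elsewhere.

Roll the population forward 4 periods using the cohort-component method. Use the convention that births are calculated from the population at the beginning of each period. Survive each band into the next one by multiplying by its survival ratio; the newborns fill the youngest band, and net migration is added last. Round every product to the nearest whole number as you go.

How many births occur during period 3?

58

(Bands numbered youngest = 1 to oldest = 7.)
Period 1:
Births: 450 × 0.362 = 163
Band 2: 1170 × 0.974 = 1140
Band 3: 450 × 0.968 = 436
Band 4: 1670 × 0.966 = 1613
Band 5: 830 × 0.954 = 792
Band 6: 1280 × 0.966 = 1236
Band 7: 700 × 0.959 + 930 × 0.579 = 671 + 538 = 1209
Net migration: Band 5 − 110 → 682; Band 7 + 112 → 1321
End of period: [163, 1140, 436, 1613, 682, 1236, 1321]
Period 2:
Births: 1140 × 0.362 = 413
Band 2: 163 × 0.974 = 159
Band 3: 1140 × 0.968 = 1104
Band 4: 436 × 0.966 = 421
Band 5: 1613 × 0.954 = 1539
Band 6: 682 × 0.966 = 659
Band 7: 1236 × 0.959 + 1321 × 0.579 = 1185 + 765 = 1950
Net migration: Band 5 − 110 → 1429; Band 7 + 112 → 2062
End of period: [413, 159, 1104, 421, 1429, 659, 2062]
Period 3:
Births: 159 × 0.362 = 58
Band 2: 413 × 0.974 = 402
Band 3: 159 × 0.968 = 154
Band 4: 1104 × 0.966 = 1066
Band 5: 421 × 0.954 = 402
Band 6: 1429 × 0.966 = 1380
Band 7: 659 × 0.959 + 2062 × 0.579 = 632 + 1194 = 1826
Net migration: Band 5 − 110 → 292; Band 7 + 112 → 1938
End of period: [58, 402, 154, 1066, 292, 1380, 1938]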